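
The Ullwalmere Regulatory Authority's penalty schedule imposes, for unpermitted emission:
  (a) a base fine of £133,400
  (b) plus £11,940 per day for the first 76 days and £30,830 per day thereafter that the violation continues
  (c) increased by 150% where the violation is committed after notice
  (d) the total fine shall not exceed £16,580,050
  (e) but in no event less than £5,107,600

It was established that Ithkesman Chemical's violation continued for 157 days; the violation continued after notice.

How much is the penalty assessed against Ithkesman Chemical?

£8,845,175

First 76 days: 76 × £11,940 = £907,440
Remaining days: (157 − 76) × £30,830 = £2,497,230
Per-day component: £907,440 + £2,497,230 = £3,404,670
Base plus per-day: £133,400 + £3,404,670 = £3,538,070
Enhancement: 150% of £3,538,070 = £5,307,105
Enhanced fine: £3,538,070 + £5,307,105 = £8,845,175
Cap at £16,580,050: £8,845,175 is within the cap, no reduction.
Minimum £5,107,600: £8,845,175 meets the minimum, no increase.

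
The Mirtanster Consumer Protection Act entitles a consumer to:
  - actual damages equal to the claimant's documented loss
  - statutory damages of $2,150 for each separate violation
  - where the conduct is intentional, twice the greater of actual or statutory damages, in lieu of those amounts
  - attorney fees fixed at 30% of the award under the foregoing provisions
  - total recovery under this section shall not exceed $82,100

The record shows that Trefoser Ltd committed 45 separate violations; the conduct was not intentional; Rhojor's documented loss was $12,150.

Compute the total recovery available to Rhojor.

Statutory damages: 45 × $2,150 = $96,750
Conduct not intentional: the in-lieu enhancement does not apply.
Actual plus statutory damages: $12,150 + $96,750 = $108,900
Attorney fees: 30% of $108,900 = $32,670
Total before cap: $108,900 + $32,670 = $141,570
Cap at $82,100: $141,570 exceeds the cap → $82,100

$82,100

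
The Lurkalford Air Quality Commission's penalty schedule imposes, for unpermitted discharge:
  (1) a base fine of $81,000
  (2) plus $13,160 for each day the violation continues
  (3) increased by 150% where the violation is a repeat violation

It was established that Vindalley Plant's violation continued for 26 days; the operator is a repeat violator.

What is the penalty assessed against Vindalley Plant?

$1,057,900

Per-day component: 26 × $13,160 = $342,160
Base plus per-day: $81,000 + $342,160 = $423,160
Enhancement: 150% of $423,160 = $634,740
Enhanced fine: $423,160 + $634,740 = $1,057,900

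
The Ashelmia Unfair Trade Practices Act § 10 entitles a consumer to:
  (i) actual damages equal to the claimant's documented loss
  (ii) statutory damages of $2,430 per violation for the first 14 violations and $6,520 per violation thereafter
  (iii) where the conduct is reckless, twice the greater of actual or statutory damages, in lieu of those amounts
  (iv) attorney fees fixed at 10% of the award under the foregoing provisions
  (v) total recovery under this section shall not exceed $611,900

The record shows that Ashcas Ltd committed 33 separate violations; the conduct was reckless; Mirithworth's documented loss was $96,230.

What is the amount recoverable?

First 14 violations: 14 × $2,430 = $34,020
Remaining violations: (33 − 14) × $6,520 = $123,880
Statutory damages: $34,020 + $123,880 = $157,900
Greater of actual damages ($96,230) or statutory damages ($157,900): $157,900
Doubled: 2 × $157,900 = $315,800
Attorney fees: 10% of $315,800 = $31,580
Total before cap: $315,800 + $31,580 = $347,380
Cap at $611,900: $347,380 is within the cap, no reduction.

$347,380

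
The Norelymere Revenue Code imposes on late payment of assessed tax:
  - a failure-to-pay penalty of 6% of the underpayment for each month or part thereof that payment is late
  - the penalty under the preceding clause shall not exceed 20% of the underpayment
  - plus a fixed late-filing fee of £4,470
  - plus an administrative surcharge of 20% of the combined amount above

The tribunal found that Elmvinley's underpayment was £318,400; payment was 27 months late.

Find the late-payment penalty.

Accrued rate: 6% × 27 = 162%, capped at 20% → 20%
Failure-to-pay penalty: 20% of £318,400 = £63,680
Penalty before surcharge: £63,680 + £4,470 = £68,150
Administrative surcharge: 20% of £68,150 = £13,630
Total penalty: £68,150 + £13,630 = £81,780

£81,780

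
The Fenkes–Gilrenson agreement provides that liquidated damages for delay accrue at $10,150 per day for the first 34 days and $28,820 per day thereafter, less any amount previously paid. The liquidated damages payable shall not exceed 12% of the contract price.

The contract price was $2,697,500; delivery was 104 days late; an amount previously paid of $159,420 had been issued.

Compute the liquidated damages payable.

$323,700

First 34 days: 34 × $10,150 = $345,100
Remaining days: (104 − 34) × $28,820 = $2,017,400
Accrued per-day damages: $345,100 + $2,017,400 = $2,362,500
Less amount previously paid: $2,362,500 − $159,420 = $2,203,080
Cap: 12% of $2,697,500 = $323,700
Cap at $323,700: $2,203,080 exceeds the cap → $323,700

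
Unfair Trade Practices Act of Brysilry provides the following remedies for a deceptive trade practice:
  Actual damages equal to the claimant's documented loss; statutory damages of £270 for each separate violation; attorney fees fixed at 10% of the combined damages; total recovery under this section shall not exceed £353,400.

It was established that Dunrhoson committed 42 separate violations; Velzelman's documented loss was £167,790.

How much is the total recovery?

Statutory damages: 42 × £270 = £11,340
Combined damages: £167,790 + £11,340 = £179,130
Attorney fees: 10% of £179,130 = £17,913
Total before cap: £179,130 + £17,913 = £197,043
Cap at £353,400: £197,043 is within the cap, no reduction.

Total recovery: £197,043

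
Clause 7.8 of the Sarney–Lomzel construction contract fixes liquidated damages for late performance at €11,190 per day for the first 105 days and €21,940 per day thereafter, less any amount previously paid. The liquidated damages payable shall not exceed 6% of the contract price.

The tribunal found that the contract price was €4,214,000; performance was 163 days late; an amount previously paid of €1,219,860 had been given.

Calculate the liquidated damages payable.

€252,840

First 105 days: 105 × €11,190 = €1,174,950
Remaining days: (163 − 105) × €21,940 = €1,272,520
Accrued per-day damages: €1,174,950 + €1,272,520 = €2,447,470
Less amount previously paid: €2,447,470 − €1,219,860 = €1,227,610
Cap: 6% of €4,214,000 = €252,840
Cap at €252,840: €1,227,610 exceeds the cap → €252,840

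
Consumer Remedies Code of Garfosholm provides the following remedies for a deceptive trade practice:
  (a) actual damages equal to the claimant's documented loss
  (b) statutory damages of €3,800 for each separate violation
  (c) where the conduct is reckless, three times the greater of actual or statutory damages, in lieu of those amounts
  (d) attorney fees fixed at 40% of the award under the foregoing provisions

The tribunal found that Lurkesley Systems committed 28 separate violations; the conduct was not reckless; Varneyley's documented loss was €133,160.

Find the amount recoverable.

Statutory damages: 28 × €3,800 = €106,400
Conduct not reckless: the in-lieu enhancement does not apply.
Actual plus statutory damages: €133,160 + €106,400 = €239,560
Attorney fees: 40% of €239,560 = €95,824
Total recovery: €239,560 + €95,824 = €335,384

€335,384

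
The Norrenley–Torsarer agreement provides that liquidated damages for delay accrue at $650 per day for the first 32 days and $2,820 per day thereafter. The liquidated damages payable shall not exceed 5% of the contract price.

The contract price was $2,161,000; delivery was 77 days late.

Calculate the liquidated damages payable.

$108,050

First 32 days: 32 × $650 = $20,800
Remaining days: (77 − 32) × $2,820 = $126,900
Accrued per-day damages: $20,800 + $126,900 = $147,700
Cap: 5% of $2,161,000 = $108,050
Cap at $108,050: $147,700 exceeds the cap → $108,050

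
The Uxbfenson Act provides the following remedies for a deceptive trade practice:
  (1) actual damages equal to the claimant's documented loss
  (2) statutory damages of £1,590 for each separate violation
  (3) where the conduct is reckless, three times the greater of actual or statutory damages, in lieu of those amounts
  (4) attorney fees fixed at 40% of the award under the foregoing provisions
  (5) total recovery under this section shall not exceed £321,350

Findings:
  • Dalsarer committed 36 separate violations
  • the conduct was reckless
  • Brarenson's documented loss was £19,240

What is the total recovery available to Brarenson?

Statutory damages: 36 × £1,590 = £57,240
Greater of actual damages (£19,240) or statutory damages (£57,240): £57,240
Trebled: 3 × £57,240 = £171,720
Attorney fees: 40% of £171,720 = £68,688
Total before cap: £171,720 + £68,688 = £240,408
Cap at £321,350: £240,408 is within the cap, no reduction.

£240,408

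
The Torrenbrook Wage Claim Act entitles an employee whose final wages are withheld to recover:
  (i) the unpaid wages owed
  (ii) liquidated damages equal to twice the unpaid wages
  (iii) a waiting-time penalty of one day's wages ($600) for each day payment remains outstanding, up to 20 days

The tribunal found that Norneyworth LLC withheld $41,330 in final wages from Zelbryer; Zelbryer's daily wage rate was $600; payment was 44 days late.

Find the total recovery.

Doubled: 2 × $41,330 = $82,660
Penalty days: min(44, 20) = 20
Waiting-time penalty: 20 × $600 = $12,000
Total award: $41,330 + $82,660 + $12,000 = $135,990

Total award: $135,990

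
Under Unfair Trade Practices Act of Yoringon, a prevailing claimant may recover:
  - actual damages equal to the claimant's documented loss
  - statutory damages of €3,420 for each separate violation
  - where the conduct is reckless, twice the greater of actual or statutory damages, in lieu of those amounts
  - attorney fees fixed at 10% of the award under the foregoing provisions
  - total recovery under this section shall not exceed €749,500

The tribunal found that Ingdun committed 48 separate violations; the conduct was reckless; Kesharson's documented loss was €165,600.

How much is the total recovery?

Statutory damages: 48 × €3,420 = €164,160
Greater of actual damages (€165,600) or statutory damages (€164,160): €165,600
Doubled: 2 × €165,600 = €331,200
Attorney fees: 10% of €331,200 = €33,120
Total before cap: €331,200 + €33,120 = €364,320
Cap at €749,500: €364,320 is within the cap, no reduction.

€364,320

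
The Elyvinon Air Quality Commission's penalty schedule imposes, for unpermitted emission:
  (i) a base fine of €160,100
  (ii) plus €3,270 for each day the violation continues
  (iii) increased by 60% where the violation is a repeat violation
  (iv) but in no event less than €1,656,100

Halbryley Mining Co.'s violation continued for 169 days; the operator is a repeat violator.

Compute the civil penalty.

Per-day component: 169 × €3,270 = €552,630
Base plus per-day: €160,100 + €552,630 = €712,730
Enhancement: 60% of €712,730 = €427,638
Enhanced fine: €712,730 + €427,638 = €1,140,368
Minimum €1,656,100: €1,140,368 is below the minimum → €1,656,100

€1,656,100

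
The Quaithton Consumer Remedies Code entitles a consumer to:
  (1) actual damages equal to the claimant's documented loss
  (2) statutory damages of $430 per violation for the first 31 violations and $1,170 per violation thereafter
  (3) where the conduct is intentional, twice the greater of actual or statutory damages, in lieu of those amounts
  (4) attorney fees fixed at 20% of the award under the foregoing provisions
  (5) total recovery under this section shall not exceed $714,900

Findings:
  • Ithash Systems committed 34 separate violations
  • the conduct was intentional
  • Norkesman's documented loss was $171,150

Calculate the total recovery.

Total recovery: $410,760

First 31 violations: 31 × $430 = $13,330
Remaining violations: (34 − 31) × $1,170 = $3,510
Statutory damages: $13,330 + $3,510 = $16,840
Greater of actual damages ($171,150) or statutory damages ($16,840): $171,150
Doubled: 2 × $171,150 = $342,300
Attorney fees: 20% of $342,300 = $68,460
Total before cap: $342,300 + $68,460 = $410,760
Cap at $714,900: $410,760 is within the cap, no reduction.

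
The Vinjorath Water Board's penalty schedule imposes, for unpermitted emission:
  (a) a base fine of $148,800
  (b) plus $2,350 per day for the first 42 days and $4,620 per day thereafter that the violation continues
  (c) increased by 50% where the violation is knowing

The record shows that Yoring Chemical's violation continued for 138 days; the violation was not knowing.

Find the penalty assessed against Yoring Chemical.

First 42 days: 42 × $2,350 = $98,700
Remaining days: (138 − 42) × $4,620 = $443,520
Per-day component: $98,700 + $443,520 = $542,220
Base plus per-day: $148,800 + $542,220 = $691,020
The violation was not knowing: no 50% increase.

$691,020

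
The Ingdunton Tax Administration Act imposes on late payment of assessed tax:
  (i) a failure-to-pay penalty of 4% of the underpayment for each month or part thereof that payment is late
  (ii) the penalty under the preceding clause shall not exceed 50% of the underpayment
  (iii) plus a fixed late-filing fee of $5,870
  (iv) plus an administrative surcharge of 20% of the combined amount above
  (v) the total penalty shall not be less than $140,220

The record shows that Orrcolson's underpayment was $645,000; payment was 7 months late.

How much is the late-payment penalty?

Accrued rate: 4% × 7 = 28%, capped at 50% → 28%
Failure-to-pay penalty: 28% of $645,000 = $180,600
Penalty before surcharge: $180,600 + $5,870 = $186,470
Administrative surcharge: 20% of $186,470 = $37,294
Total penalty: $186,470 + $37,294 = $223,764
Minimum $140,220: $223,764 meets the minimum, no increase.

$223,764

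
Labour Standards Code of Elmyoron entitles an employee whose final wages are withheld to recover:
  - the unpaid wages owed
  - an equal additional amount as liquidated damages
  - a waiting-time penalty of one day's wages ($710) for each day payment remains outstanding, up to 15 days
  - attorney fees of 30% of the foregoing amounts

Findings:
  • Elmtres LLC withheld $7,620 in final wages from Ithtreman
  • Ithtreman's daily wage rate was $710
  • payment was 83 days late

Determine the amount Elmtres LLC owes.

Liquidated damages (equal amount): $7,620
Penalty days: min(83, 15) = 15
Waiting-time penalty: 15 × $710 = $10,650
Subtotal: $7,620 + $7,620 + $10,650 = $25,890
Attorney fees: 30% of $25,890 = $7,767
Total award: $25,890 + $7,767 = $33,657

$33,657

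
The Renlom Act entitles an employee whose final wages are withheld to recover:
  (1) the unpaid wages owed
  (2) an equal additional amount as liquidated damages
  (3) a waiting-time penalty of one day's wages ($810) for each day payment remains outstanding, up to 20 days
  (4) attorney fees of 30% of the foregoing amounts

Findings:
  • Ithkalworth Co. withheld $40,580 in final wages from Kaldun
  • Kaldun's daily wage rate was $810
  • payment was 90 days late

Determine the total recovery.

Liquidated damages (equal amount): $40,580
Penalty days: min(90, 20) = 20
Waiting-time penalty: 20 × $810 = $16,200
Subtotal: $40,580 + $40,580 + $16,200 = $97,360
Attorney fees: 30% of $97,360 = $29,208
Total award: $97,360 + $29,208 = $126,568

$126,568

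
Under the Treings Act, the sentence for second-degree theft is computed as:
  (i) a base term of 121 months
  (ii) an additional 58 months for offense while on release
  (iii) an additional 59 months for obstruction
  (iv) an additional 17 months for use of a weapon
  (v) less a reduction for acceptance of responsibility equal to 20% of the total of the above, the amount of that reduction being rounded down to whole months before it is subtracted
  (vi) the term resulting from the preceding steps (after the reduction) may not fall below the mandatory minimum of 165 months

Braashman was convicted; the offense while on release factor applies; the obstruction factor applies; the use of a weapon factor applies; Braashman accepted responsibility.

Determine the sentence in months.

204 months

Offense while on release enhancement: +58 months
Obstruction enhancement: +59 months
Use of a weapon enhancement: +17 months
Adjusted term: 121 months + 58 months + 59 months + 17 months = 255 months
Acceptance of responsibility reduction: 20% of 255 months = 51 months (rounded down)
After reduction: 255 − 51 = 204 months
Minimum 165 months: 204 months meets the minimum, no increase.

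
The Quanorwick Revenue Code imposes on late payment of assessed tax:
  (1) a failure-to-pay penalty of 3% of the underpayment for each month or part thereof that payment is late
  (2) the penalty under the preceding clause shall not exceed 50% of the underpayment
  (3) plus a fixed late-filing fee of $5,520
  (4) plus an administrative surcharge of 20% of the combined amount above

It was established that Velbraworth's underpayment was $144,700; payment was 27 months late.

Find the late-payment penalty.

Accrued rate: 3% × 27 = 81%, capped at 50% → 50%
Failure-to-pay penalty: 50% of $144,700 = $72,350
Penalty before surcharge: $72,350 + $5,520 = $77,870
Administrative surcharge: 20% of $77,870 = $15,574
Total penalty: $77,870 + $15,574 = $93,444

$93,444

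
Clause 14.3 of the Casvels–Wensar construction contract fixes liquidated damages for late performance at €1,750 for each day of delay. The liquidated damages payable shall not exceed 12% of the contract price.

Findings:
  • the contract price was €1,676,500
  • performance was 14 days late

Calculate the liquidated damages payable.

Per-day damages: 14 × €1,750 = €24,500
Cap: 12% of €1,676,500 = €201,180
Cap at €201,180: €24,500 is within the cap, no reduction.

€24,500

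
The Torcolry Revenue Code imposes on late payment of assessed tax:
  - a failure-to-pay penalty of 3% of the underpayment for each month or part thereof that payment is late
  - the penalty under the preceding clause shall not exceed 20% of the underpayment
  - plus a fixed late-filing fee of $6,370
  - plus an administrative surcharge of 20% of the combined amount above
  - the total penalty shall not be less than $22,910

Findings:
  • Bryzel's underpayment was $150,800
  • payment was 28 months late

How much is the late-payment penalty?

$43,836

Accrued rate: 3% × 28 = 84%, capped at 20% → 20%
Failure-to-pay penalty: 20% of $150,800 = $30,160
Penalty before surcharge: $30,160 + $6,370 = $36,530
Administrative surcharge: 20% of $36,530 = $7,306
Total penalty: $36,530 + $7,306 = $43,836
Minimum $22,910: $43,836 meets the minimum, no increase.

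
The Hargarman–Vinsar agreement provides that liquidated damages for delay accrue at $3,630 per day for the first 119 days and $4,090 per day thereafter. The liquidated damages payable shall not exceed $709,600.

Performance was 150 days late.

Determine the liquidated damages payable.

$558,760

First 119 days: 119 × $3,630 = $431,970
Remaining days: (150 − 119) × $4,090 = $126,790
Accrued per-day damages: $431,970 + $126,790 = $558,760
Cap at $709,600: $558,760 is within the cap, no reduction.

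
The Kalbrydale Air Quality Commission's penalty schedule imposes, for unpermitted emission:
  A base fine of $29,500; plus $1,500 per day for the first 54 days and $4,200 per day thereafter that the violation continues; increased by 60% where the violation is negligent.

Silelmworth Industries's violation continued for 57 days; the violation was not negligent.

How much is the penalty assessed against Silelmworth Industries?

Civil penalty: $123,100

First 54 days: 54 × $1,500 = $81,000
Remaining days: (57 − 54) × $4,200 = $12,600
Per-day component: $81,000 + $12,600 = $93,600
Base plus per-day: $29,500 + $93,600 = $123,100
The violation was not negligent: no 60% increase.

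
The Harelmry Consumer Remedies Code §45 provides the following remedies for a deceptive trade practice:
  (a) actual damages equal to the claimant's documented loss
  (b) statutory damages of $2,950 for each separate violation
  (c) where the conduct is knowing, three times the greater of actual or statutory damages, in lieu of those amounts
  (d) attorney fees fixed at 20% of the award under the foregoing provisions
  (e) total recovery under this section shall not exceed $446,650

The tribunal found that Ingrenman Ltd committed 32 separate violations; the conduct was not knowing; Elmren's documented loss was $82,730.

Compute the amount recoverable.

$212,556

Statutory damages: 32 × $2,950 = $94,400
Conduct not knowing: the in-lieu enhancement does not apply.
Actual plus statutory damages: $82,730 + $94,400 = $177,130
Attorney fees: 20% of $177,130 = $35,426
Total before cap: $177,130 + $35,426 = $212,556
Cap at $446,650: $212,556 is within the cap, no reduction.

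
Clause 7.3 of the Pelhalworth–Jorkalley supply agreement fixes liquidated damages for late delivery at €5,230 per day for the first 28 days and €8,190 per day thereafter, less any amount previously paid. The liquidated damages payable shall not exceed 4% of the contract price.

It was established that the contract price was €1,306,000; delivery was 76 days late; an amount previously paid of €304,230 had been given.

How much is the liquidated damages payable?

€52,240

First 28 days: 28 × €5,230 = €146,440
Remaining days: (76 − 28) × €8,190 = €393,120
Accrued per-day damages: €146,440 + €393,120 = €539,560
Less amount previously paid: €539,560 − €304,230 = €235,330
Cap: 4% of €1,306,000 = €52,240
Cap at €52,240: €235,330 exceeds the cap → €52,240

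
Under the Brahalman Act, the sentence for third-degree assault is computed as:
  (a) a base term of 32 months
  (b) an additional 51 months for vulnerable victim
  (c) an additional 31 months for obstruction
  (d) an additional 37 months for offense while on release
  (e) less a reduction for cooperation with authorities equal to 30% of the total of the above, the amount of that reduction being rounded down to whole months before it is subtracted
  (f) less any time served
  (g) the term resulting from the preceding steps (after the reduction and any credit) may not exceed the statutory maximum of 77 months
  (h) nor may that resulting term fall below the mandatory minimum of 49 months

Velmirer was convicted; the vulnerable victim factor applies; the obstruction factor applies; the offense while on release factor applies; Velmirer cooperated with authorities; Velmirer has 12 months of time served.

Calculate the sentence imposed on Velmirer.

77 months

Vulnerable victim enhancement: +51 months
Obstruction enhancement: +31 months
Offense while on release enhancement: +37 months
Adjusted term: 32 months + 51 months + 31 months + 37 months = 151 months
Cooperation with authorities reduction: 30% of 151 months = 45 months (rounded down)
After reduction: 151 − 45 = 106 months
Less time served: 106 months − 12 months = 94 months
Cap at 77 months: 94 months exceeds the cap → 77 months
Minimum 49 months: 77 months meets the minimum, no increase.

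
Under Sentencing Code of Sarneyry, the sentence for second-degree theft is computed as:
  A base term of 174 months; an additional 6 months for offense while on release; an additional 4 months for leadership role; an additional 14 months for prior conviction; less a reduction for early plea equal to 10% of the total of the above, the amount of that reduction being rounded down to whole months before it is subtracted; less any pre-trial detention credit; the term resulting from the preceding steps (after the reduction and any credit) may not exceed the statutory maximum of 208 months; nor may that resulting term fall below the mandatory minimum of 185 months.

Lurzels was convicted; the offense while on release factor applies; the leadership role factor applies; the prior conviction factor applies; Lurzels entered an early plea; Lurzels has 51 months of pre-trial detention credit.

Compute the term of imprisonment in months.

Offense while on release enhancement: +6 months
Leadership role enhancement: +4 months
Prior conviction enhancement: +14 months
Adjusted term: 174 months + 6 months + 4 months + 14 months = 198 months
Early plea reduction: 10% of 198 months = 19 months (rounded down)
After reduction: 198 − 19 = 179 months
Less pre-trial detention credit: 179 months − 51 months = 128 months
Cap at 208 months: 128 months is within the cap, no reduction.
Minimum 185 months: 128 months is below the minimum → 185 months

185 months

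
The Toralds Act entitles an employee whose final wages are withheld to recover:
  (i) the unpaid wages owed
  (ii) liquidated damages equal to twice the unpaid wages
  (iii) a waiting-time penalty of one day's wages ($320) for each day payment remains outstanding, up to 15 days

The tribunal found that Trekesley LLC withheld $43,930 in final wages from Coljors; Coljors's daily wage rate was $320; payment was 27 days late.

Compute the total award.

$136,590

Doubled: 2 × $43,930 = $87,860
Penalty days: min(27, 15) = 15
Waiting-time penalty: 15 × $320 = $4,800
Total award: $43,930 + $87,860 + $4,800 = $136,590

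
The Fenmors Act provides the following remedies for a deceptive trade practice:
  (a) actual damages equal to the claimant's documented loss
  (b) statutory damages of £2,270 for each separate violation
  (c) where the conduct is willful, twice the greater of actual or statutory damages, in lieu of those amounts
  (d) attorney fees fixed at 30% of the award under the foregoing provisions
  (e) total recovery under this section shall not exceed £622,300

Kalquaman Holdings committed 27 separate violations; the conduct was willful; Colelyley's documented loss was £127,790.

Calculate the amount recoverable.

£332,254

Statutory damages: 27 × £2,270 = £61,290
Greater of actual damages (£127,790) or statutory damages (£61,290): £127,790
Doubled: 2 × £127,790 = £255,580
Attorney fees: 30% of £255,580 = £76,674
Total before cap: £255,580 + £76,674 = £332,254
Cap at £622,300: £332,254 is within the cap, no reduction.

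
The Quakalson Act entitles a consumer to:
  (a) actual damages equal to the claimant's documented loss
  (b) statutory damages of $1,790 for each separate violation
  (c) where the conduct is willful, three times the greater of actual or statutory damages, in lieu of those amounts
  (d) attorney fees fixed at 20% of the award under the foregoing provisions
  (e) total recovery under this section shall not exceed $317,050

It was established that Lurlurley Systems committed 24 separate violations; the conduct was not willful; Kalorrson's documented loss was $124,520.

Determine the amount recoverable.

Total recovery: $200,976

Statutory damages: 24 × $1,790 = $42,960
Conduct not willful: the in-lieu enhancement does not apply.
Actual plus statutory damages: $124,520 + $42,960 = $167,480
Attorney fees: 20% of $167,480 = $33,496
Total before cap: $167,480 + $33,496 = $200,976
Cap at $317,050: $200,976 is within the cap, no reduction.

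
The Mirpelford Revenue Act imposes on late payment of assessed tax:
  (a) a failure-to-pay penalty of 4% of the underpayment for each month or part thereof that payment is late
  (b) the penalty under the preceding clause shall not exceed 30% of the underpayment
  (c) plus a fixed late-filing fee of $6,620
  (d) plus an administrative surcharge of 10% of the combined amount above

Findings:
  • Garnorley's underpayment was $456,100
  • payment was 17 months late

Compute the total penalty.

Accrued rate: 4% × 17 = 68%, capped at 30% → 30%
Failure-to-pay penalty: 30% of $456,100 = $136,830
Penalty before surcharge: $136,830 + $6,620 = $143,450
Administrative surcharge: 10% of $143,450 = $14,345
Total penalty: $143,450 + $14,345 = $157,795

$157,795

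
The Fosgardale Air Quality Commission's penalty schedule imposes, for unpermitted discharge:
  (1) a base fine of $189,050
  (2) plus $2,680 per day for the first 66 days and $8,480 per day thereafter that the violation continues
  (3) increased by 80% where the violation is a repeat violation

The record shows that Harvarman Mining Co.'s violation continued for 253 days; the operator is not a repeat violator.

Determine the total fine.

First 66 days: 66 × $2,680 = $176,880
Remaining days: (253 − 66) × $8,480 = $1,585,760
Per-day component: $176,880 + $1,585,760 = $1,762,640
Base plus per-day: $189,050 + $1,762,640 = $1,951,690
The operator is not a repeat violator: no 80% increase.

$1,951,690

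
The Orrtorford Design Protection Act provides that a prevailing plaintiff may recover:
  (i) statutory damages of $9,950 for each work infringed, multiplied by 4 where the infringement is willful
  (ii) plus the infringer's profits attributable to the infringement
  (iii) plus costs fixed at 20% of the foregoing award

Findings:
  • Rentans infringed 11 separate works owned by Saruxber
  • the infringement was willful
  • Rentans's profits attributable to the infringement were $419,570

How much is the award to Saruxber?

Statutory damages: 11 × $9,950 = $109,450
Multiplied by 4: 4 × $109,450 = $437,800
Combined award: $437,800 + $419,570 = $857,370
Costs: 20% of $857,370 = $171,474
Award plus costs: $857,370 + $171,474 = $1,028,844

$1,028,844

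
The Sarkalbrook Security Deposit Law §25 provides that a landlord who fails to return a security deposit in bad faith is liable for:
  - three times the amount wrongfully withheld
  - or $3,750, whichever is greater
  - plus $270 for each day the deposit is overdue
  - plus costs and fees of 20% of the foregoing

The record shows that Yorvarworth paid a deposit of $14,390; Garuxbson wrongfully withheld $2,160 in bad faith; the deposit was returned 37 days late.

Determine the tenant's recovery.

$19,764

Trebled: 3 × $2,160 = $6,480
Minimum $3,750: $6,480 meets the minimum, no increase.
Late-return penalty: 37 × $270 = $9,990
Damages plus late penalty: $6,480 + $9,990 = $16,470
Costs and fees: 20% of $16,470 = $3,294
Total recovery: $16,470 + $3,294 = $19,764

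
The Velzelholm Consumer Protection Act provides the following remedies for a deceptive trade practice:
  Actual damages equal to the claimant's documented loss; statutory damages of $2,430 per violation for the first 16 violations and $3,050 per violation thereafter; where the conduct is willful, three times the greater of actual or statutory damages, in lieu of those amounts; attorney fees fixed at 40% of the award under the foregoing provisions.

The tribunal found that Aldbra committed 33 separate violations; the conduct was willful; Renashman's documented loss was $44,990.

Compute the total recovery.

First 16 violations: 16 × $2,430 = $38,880
Remaining violations: (33 − 16) × $3,050 = $51,850
Statutory damages: $38,880 + $51,850 = $90,730
Greater of actual damages ($44,990) or statutory damages ($90,730): $90,730
Trebled: 3 × $90,730 = $272,190
Attorney fees: 40% of $272,190 = $108,876
Total recovery: $272,190 + $108,876 = $381,066

$381,066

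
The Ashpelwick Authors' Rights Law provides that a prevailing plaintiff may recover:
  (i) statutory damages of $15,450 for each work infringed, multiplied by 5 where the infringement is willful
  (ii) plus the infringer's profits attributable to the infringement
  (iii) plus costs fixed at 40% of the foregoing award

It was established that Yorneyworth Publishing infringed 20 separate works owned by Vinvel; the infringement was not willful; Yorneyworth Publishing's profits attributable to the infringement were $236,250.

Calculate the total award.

$763,350

Statutory damages: 20 × $15,450 = $309,000
Infringement not willful: no ×5 enhancement.
Combined award: $309,000 + $236,250 = $545,250
Costs: 40% of $545,250 = $218,100
Award plus costs: $545,250 + $218,100 = $763,350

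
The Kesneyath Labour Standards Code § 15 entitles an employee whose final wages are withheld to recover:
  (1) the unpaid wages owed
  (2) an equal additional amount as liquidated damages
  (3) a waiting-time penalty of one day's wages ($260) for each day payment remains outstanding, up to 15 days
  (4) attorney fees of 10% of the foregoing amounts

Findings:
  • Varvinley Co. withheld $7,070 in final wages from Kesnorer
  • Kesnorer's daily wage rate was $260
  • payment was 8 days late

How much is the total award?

Liquidated damages (equal amount): $7,070
Penalty days: min(8, 15) = 8
Waiting-time penalty: 8 × $260 = $2,080
Subtotal: $7,070 + $7,070 + $2,080 = $16,220
Attorney fees: 10% of $16,220 = $1,622
Total award: $16,220 + $1,622 = $17,842

Total award: $17,842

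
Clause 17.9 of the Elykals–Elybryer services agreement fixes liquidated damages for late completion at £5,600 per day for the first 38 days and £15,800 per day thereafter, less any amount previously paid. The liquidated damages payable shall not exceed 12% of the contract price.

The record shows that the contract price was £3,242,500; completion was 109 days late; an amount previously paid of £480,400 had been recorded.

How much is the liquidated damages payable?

£389,100

First 38 days: 38 × £5,600 = £212,800
Remaining days: (109 − 38) × £15,800 = £1,121,800
Accrued per-day damages: £212,800 + £1,121,800 = £1,334,600
Less amount previously paid: £1,334,600 − £480,400 = £854,200
Cap: 12% of £3,242,500 = £389,100
Cap at £389,100: £854,200 exceeds the cap → £389,100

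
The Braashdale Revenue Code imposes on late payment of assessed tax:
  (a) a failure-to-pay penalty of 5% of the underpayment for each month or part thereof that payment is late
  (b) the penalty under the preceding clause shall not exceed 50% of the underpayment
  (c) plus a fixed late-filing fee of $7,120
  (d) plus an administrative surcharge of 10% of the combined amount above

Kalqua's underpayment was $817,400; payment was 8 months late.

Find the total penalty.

$367,488

Accrued rate: 5% × 8 = 40%, capped at 50% → 40%
Failure-to-pay penalty: 40% of $817,400 = $326,960
Penalty before surcharge: $326,960 + $7,120 = $334,080
Administrative surcharge: 10% of $334,080 = $33,408
Total penalty: $334,080 + $33,408 = $367,488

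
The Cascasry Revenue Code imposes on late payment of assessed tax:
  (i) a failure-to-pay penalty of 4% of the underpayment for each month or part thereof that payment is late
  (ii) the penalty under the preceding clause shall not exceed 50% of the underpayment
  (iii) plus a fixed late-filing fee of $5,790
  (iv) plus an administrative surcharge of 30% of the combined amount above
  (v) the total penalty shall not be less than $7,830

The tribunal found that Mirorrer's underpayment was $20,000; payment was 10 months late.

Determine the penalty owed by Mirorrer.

$17,927

Accrued rate: 4% × 10 = 40%, capped at 50% → 40%
Failure-to-pay penalty: 40% of $20,000 = $8,000
Penalty before surcharge: $8,000 + $5,790 = $13,790
Administrative surcharge: 30% of $13,790 = $4,137
Total penalty: $13,790 + $4,137 = $17,927
Minimum $7,830: $17,927 meets the minimum, no increase.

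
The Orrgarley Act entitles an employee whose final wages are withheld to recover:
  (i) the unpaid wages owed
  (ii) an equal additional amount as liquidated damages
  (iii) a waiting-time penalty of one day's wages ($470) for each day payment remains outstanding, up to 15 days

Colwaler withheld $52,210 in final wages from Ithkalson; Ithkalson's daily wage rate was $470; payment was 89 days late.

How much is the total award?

Liquidated damages (equal amount): $52,210
Penalty days: min(89, 15) = 15
Waiting-time penalty: 15 × $470 = $7,050
Total award: $52,210 + $52,210 + $7,050 = $111,470

$111,470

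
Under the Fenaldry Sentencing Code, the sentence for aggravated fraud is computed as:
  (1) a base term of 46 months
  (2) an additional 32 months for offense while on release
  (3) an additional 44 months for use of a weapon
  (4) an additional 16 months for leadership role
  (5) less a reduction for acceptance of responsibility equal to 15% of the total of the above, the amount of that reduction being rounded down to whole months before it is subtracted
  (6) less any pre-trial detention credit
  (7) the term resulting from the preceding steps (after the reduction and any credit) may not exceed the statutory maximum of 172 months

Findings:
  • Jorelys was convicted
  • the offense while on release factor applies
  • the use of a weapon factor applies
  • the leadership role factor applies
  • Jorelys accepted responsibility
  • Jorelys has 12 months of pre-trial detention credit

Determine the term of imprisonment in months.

Offense while on release enhancement: +32 months
Use of a weapon enhancement: +44 months
Leadership role enhancement: +16 months
Adjusted term: 46 months + 32 months + 44 months + 16 months = 138 months
Acceptance of responsibility reduction: 15% of 138 months = 20 months (rounded down)
After reduction: 138 − 20 = 118 months
Less pre-trial detention credit: 118 months − 12 months = 106 months
Cap at 172 months: 106 months is within the cap, no reduction.

106 months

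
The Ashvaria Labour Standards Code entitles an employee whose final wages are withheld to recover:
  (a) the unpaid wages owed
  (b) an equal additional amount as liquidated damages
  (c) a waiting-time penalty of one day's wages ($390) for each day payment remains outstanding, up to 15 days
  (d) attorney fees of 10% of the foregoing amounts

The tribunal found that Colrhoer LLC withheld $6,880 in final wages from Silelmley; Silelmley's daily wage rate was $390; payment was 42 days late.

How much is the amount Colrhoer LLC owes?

$21,571

Liquidated damages (equal amount): $6,880
Penalty days: min(42, 15) = 15
Waiting-time penalty: 15 × $390 = $5,850
Subtotal: $6,880 + $6,880 + $5,850 = $19,610
Attorney fees: 10% of $19,610 = $1,961
Total award: $19,610 + $1,961 = $21,571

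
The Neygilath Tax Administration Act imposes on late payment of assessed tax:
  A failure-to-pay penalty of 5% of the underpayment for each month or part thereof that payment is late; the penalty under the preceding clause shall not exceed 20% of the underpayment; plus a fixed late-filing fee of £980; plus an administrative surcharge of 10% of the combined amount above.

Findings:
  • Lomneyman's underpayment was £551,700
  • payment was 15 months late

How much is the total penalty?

Accrued rate: 5% × 15 = 75%, capped at 20% → 20%
Failure-to-pay penalty: 20% of £551,700 = £110,340
Penalty before surcharge: £110,340 + £980 = £111,320
Administrative surcharge: 10% of £111,320 = £11,132
Total penalty: £111,320 + £11,132 = £122,452

£122,452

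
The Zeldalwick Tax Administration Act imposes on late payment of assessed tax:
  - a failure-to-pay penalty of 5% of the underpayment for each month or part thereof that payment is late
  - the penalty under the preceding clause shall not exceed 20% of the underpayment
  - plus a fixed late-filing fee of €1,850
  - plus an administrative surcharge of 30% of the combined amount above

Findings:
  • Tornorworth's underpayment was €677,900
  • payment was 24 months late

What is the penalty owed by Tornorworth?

€178,659

Accrued rate: 5% × 24 = 120%, capped at 20% → 20%
Failure-to-pay penalty: 20% of €677,900 = €135,580
Penalty before surcharge: €135,580 + €1,850 = €137,430
Administrative surcharge: 30% of €137,430 = €41,229
Total penalty: €137,430 + €41,229 = €178,659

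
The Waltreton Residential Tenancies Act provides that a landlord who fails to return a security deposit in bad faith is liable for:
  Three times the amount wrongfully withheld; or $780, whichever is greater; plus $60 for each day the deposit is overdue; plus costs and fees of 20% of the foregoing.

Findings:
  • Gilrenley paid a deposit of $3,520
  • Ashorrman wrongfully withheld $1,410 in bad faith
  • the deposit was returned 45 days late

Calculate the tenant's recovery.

Trebled: 3 × $1,410 = $4,230
Minimum $780: $4,230 meets the minimum, no increase.
Late-return penalty: 45 × $60 = $2,700
Damages plus late penalty: $4,230 + $2,700 = $6,930
Costs and fees: 20% of $6,930 = $1,386
Total recovery: $6,930 + $1,386 = $8,316

$8,316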